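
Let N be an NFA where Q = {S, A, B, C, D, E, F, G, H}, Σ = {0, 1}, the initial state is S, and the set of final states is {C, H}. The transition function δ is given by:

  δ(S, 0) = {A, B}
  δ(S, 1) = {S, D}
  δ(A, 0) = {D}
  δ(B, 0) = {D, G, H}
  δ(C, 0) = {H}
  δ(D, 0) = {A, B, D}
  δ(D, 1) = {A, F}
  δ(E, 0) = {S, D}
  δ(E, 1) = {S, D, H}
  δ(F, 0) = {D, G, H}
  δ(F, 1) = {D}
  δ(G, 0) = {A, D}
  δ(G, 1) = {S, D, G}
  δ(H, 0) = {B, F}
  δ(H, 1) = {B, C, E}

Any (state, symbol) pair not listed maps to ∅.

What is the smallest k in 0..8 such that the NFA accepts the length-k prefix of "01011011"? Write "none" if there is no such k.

none

Start in {S}.
Read '0': S→{A, B}; now {A, B}.
Read '1': A→∅, B→∅; now ∅.
The set is empty and remains empty for the remaining 6 symbols.
No reachable set along the way intersects F.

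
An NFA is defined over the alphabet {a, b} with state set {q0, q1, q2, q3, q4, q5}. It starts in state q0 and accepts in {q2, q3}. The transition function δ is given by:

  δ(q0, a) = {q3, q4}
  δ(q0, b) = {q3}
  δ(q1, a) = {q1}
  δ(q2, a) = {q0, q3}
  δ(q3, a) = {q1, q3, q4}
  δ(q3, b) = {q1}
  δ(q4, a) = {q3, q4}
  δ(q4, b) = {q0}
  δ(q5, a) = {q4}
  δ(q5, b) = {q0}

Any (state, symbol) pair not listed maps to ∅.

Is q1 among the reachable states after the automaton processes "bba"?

Start in {q0}.
Read 'b': q0→{q3}; now {q3}.
Read 'b': q3→{q1}; now {q1}.
Read 'a': q1→{q1}; now {q1}.
State q1 is in {q1}.

Yes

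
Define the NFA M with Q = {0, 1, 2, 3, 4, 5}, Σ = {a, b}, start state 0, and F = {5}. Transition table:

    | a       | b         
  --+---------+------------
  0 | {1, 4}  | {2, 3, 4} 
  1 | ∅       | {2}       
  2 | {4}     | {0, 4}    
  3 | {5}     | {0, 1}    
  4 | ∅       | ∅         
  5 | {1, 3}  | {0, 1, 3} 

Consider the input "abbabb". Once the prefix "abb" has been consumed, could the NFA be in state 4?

Start in {0}.
Read 'a': 0→{1, 4}; now {1, 4}.
Read 'b': 1→{2}, 4→∅; now {2}.
Read 'b': 2→{0, 4}; now {0, 4}.
State 4 is in {0, 4}.

Yes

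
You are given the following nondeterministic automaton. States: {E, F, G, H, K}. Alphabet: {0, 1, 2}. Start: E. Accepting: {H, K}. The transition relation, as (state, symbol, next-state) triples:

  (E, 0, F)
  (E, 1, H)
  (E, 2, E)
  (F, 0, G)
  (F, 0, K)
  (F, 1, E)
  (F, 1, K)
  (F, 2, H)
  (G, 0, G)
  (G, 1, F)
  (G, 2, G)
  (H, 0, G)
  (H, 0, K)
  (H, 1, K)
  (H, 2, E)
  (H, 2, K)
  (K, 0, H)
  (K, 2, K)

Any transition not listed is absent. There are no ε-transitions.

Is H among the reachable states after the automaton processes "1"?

Yes

Start in {E}.
Read '1': {E} → {H}.
State H is in {H}.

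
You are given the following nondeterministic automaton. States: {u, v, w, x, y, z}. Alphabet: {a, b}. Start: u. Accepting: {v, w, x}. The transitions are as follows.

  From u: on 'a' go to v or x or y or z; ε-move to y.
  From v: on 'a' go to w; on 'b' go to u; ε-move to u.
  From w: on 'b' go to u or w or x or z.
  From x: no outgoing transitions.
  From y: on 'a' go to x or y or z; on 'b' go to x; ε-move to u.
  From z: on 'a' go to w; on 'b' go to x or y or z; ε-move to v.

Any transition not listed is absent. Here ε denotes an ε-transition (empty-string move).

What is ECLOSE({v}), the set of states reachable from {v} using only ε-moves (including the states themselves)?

{u, v, y}

Begin with {v}.
ε-move v → u; add u.
ε-move u → y; add y.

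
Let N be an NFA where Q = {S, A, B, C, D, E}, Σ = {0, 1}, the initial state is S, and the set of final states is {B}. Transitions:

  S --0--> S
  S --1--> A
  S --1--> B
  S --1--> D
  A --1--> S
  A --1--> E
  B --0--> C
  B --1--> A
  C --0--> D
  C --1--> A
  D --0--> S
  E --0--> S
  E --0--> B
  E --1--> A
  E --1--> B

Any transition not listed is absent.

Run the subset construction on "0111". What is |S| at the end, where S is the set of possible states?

5

Start in {S}.
Read '0': S→{S}; now {S}.
Read '1': S→{A, B, D}; now {A, B, D}.
Read '1': A→{S, E}, B→{A}, D→∅; now {S, A, E}.
Read '1': S→{A, B, D}, A→{S, E}, E→{A, B}; now {S, A, B, D, E}.
That set has 5 states.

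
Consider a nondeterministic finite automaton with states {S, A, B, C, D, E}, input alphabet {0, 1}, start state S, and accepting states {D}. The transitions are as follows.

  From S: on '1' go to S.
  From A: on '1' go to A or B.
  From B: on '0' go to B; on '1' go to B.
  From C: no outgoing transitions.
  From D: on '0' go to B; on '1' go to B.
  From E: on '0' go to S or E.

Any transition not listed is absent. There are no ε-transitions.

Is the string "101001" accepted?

Start in {S}.
Read '1': {S} → {S}.
Read '0': {S} → ∅.
The set is empty and remains empty for the remaining 4 symbols.
The final set ∅ contains no accepting state.

No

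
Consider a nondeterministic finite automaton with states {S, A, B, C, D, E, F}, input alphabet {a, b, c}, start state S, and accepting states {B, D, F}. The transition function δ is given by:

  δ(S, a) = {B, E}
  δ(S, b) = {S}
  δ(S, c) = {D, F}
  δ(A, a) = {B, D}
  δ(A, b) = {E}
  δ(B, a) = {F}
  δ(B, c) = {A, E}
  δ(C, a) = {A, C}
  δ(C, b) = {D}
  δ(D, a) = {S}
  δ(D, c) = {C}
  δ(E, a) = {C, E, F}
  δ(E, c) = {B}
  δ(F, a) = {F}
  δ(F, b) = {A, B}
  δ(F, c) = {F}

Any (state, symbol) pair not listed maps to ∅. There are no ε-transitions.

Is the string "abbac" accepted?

No

Start in {S}.
Read 'a': S→{B, E}; now {B, E}.
Read 'b': B→∅, E→∅; now ∅.
The set is empty and remains empty for the remaining 3 symbols.
The final set ∅ contains no accepting state.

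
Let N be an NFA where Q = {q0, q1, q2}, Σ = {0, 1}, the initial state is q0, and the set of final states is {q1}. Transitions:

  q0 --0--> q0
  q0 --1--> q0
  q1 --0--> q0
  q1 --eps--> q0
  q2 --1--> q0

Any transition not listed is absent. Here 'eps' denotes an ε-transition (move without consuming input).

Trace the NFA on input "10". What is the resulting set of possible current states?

{q0}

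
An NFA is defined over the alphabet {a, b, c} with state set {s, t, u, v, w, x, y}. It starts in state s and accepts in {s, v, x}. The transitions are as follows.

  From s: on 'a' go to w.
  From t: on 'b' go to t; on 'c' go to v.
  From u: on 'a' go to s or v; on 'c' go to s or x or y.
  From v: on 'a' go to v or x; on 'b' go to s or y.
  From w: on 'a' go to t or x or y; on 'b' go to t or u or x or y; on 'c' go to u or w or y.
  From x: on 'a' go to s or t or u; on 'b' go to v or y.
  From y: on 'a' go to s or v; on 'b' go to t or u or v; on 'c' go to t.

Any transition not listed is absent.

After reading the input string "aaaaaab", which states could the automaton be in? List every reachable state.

Start in {s}.
Read 'a': {s} → {w}.
Read 'a': {w} → {t, x, y}.
Read 'a': {t, x, y} → {s, t, u, v}.
Read 'a': {s, t, u, v} → {s, v, w, x}.
Read 'a': {s, v, w, x} → {s, t, u, v, w, x, y}.
Read 'a': {s, t, u, v, w, x, y} → {s, t, u, v, w, x, y}.
Read 'b': {s, t, u, v, w, x, y} → {s, t, u, v, x, y}.

{s, t, u, v, x, y}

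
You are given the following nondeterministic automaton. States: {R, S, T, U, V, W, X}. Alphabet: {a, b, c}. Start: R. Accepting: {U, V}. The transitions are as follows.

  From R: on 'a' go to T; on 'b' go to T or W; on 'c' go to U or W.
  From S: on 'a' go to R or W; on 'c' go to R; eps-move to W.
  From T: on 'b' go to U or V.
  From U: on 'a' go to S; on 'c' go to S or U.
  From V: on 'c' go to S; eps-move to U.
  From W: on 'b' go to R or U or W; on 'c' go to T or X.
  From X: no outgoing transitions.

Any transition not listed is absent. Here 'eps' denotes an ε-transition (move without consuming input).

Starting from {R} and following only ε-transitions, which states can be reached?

Begin with {R}.
No ε-moves leave this set, so the closure equals the set itself.

{R}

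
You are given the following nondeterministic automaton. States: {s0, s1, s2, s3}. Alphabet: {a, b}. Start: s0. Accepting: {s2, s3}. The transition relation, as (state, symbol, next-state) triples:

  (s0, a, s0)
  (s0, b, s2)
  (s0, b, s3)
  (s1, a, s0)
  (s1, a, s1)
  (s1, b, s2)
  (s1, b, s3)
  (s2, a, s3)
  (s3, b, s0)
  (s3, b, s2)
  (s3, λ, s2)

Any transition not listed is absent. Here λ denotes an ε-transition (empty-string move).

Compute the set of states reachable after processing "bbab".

{s0, s2, s3}

Start in {s0}.
Read 'b': s0→{s2, s3}; now {s2, s3}.
Read 'b': s2→∅, s3→{s0, s2}; now {s0, s2}.
Read 'a': s0→{s0}, s2→{s3}; union {s0, s3}; ε-closure = {s0, s2, s3}.
Read 'b': s0→{s2, s3}, s2→∅, s3→{s0, s2}; now {s0, s2, s3}.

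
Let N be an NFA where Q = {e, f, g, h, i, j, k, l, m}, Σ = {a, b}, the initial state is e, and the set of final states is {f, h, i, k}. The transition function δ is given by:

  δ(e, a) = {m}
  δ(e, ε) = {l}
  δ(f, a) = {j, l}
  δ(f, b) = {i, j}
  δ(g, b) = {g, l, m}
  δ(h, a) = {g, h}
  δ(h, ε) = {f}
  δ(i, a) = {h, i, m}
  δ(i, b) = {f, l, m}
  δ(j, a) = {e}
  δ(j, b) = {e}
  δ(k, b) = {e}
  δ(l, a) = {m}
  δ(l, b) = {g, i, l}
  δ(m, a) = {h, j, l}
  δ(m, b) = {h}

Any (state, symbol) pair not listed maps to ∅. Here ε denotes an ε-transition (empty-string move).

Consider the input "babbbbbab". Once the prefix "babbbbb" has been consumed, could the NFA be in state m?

Start: ε-closure({e}) = {e, l}.
Read 'b': e→∅, l→{g, i, l}; now {g, i, l}.
Read 'a': g→∅, i→{h, i, m}, l→{m}; union {h, i, m}; ε-closure = {f, h, i, m}.
Read 'b': f→{i, j}, h→∅, i→{f, l, m}, m→{h}; now {f, h, i, j, l, m}.
Read 'b': f→{i, j}, h→∅, i→{f, l, m}, j→{e}, l→{g, i, l}, m→{h}; now {e, f, g, h, i, j, l, m}.
Read 'b': e→∅, f→{i, j}, g→{g, l, m}, h→∅, i→{f, l, m}, j→{e}, l→{g, i, l}, m→{h}; now {e, f, g, h, i, j, l, m}.
Read 'b': e→∅, f→{i, j}, g→{g, l, m}, h→∅, i→{f, l, m}, j→{e}, l→{g, i, l}, m→{h}; now {e, f, g, h, i, j, l, m}.
Read 'b': e→∅, f→{i, j}, g→{g, l, m}, h→∅, i→{f, l, m}, j→{e}, l→{g, i, l}, m→{h}; now {e, f, g, h, i, j, l, m}.
State m is in {e, f, g, h, i, j, l, m}.

Yes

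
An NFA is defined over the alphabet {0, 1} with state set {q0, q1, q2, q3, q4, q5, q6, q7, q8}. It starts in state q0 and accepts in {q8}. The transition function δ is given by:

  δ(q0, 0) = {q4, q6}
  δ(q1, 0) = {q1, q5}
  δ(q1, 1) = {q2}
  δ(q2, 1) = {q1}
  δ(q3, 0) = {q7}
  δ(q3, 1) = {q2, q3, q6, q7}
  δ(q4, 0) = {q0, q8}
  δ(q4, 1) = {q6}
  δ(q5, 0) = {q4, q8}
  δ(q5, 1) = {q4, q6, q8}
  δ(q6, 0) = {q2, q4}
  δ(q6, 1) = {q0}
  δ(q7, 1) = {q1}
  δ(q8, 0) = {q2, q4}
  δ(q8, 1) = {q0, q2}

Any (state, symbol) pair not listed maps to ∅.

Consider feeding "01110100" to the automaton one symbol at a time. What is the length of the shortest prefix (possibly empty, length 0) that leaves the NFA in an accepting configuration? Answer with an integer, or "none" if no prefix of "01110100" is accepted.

Start in {q0}.
Read '0': q0→{q4, q6}; now {q4, q6}.
Read '1': q4→{q6}, q6→{q0}; now {q0, q6}.
Read '1': q0→∅, q6→{q0}; now {q0}.
Read '1': q0→∅; now ∅.
The set is empty and remains empty for the remaining 4 symbols.
No reachable set along the way intersects F.

none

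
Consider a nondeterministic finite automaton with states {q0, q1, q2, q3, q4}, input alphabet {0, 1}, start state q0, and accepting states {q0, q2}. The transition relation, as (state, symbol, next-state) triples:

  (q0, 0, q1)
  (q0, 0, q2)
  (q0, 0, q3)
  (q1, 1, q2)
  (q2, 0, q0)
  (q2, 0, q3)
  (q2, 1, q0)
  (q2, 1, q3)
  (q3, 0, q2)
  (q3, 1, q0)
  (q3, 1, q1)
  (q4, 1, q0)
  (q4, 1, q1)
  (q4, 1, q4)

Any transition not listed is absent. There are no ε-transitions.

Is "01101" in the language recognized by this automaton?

Yes

Start in {q0}.
Read '0': {q0} → {q1, q2, q3}.
Read '1': {q1, q2, q3} → {q0, q1, q2, q3}.
Read '1': {q0, q1, q2, q3} → {q0, q1, q2, q3}.
Read '0': {q0, q1, q2, q3} → {q0, q1, q2, q3}.
Read '1': {q0, q1, q2, q3} → {q0, q1, q2, q3}.
The final set {q0, q1, q2, q3} contains the accepting states q0, q2.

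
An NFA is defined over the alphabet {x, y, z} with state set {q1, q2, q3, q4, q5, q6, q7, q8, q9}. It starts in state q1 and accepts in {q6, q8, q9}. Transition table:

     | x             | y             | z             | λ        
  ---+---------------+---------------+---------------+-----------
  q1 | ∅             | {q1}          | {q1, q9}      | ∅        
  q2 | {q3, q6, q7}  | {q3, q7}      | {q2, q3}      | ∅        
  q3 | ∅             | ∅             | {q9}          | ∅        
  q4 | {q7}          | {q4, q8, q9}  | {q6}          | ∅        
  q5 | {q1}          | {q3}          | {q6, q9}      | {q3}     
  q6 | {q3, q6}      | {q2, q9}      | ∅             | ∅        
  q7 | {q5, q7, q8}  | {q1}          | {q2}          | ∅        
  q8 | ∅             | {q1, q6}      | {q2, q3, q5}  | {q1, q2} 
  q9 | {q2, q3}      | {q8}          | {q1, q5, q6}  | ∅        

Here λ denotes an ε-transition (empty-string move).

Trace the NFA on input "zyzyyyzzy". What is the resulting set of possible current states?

{q1, q2, q3, q7, q8, q9}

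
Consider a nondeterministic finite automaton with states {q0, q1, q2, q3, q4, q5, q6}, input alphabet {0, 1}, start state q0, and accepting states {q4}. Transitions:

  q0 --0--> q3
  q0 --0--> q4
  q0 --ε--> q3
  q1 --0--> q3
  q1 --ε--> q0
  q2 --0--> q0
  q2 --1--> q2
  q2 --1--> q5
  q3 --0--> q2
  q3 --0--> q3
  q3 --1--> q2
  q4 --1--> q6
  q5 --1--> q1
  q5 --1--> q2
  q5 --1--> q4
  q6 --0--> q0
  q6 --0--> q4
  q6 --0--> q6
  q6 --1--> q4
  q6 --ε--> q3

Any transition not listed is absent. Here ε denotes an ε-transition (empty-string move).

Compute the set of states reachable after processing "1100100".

Start: ε-closure({q0}) = {q0, q3}.
Read '1': {q0, q3} → {q2}.
Read '1': {q2} → {q2, q5}.
Read '0': {q2, q5} → {q0, q3}.
Read '0': {q0, q3} → {q2, q3, q4}.
Read '1': {q2, q3, q4} → {q2, q3, q5, q6}.
Read '0': {q2, q3, q5, q6} → {q0, q2, q3, q4, q6}.
Read '0': {q0, q2, q3, q4, q6} → {q0, q2, q3, q4, q6}.

{q0, q2, q3, q4, q6}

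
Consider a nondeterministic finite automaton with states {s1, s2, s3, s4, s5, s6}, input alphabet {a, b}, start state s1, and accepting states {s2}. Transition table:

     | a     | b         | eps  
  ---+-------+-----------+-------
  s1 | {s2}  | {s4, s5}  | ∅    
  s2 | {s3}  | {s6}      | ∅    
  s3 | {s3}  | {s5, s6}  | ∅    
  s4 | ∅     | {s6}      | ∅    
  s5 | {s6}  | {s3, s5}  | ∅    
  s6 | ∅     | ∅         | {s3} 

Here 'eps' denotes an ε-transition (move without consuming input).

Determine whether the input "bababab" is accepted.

Start in {s1}.
Read 'b': s1→{s4, s5}; now {s4, s5}.
Read 'a': s4→∅, s5→{s6}; union {s6}; ε-closure = {s3, s6}.
Read 'b': s3→{s5, s6}, s6→∅; union {s5, s6}; ε-closure = {s3, s5, s6}.
Read 'a': s3→{s3}, s5→{s6}, s6→∅; now {s3, s6}.
Read 'b': s3→{s5, s6}, s6→∅; union {s5, s6}; ε-closure = {s3, s5, s6}.
Read 'a': s3→{s3}, s5→{s6}, s6→∅; now {s3, s6}.
Read 'b': s3→{s5, s6}, s6→∅; union {s5, s6}; ε-closure = {s3, s5, s6}.
The final set {s3, s5, s6} contains no accepting state.

No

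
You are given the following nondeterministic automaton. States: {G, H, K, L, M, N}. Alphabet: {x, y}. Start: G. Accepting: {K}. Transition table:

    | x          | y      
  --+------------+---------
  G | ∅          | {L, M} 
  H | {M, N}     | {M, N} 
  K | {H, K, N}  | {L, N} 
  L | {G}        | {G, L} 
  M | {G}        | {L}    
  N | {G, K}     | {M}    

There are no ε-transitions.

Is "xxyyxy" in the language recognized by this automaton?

No

Start in {G}.
Read 'x': G→∅; now ∅.
The set is empty and remains empty for the remaining 5 symbols.
The final set ∅ contains no accepting state.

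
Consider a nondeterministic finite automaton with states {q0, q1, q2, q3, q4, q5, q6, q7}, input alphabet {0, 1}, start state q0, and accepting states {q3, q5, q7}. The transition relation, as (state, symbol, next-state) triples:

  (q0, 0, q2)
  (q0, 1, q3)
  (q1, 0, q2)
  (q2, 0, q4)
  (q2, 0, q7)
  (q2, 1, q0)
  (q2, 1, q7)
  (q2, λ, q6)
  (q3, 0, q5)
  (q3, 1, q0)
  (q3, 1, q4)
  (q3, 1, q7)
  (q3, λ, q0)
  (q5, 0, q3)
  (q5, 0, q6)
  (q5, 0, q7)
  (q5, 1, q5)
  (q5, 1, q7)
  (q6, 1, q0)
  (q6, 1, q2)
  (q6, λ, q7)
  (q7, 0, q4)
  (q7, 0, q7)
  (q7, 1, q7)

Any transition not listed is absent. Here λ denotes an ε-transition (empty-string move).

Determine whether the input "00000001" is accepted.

Start in {q0}.
Read '0': q0→{q2}; union {q2}; ε-closure = {q2, q6, q7}.
Read '0': q2→{q4, q7}, q6→∅, q7→{q4, q7}; now {q4, q7}.
Read '0': q4→∅, q7→{q4, q7}; now {q4, q7}.
Read '0': q4→∅, q7→{q4, q7}; now {q4, q7}.
Read '0': q4→∅, q7→{q4, q7}; now {q4, q7}.
Read '0': q4→∅, q7→{q4, q7}; now {q4, q7}.
Read '0': q4→∅, q7→{q4, q7}; now {q4, q7}.
Read '1': q4→∅, q7→{q7}; now {q7}.
The final set {q7} contains the accepting state q7.

Yes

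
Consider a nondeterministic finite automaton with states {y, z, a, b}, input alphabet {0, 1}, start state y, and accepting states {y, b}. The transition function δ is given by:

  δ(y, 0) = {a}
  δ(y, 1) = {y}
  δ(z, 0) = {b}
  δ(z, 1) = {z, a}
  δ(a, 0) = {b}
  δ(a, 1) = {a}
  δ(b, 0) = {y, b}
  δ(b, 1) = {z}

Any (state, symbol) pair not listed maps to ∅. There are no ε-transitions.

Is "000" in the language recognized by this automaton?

Start in {y}.
Read '0': y→{a}; now {a}.
Read '0': a→{b}; now {b}.
Read '0': b→{y, b}; now {y, b}.
The final set {y, b} contains the accepting states y, b.

Yes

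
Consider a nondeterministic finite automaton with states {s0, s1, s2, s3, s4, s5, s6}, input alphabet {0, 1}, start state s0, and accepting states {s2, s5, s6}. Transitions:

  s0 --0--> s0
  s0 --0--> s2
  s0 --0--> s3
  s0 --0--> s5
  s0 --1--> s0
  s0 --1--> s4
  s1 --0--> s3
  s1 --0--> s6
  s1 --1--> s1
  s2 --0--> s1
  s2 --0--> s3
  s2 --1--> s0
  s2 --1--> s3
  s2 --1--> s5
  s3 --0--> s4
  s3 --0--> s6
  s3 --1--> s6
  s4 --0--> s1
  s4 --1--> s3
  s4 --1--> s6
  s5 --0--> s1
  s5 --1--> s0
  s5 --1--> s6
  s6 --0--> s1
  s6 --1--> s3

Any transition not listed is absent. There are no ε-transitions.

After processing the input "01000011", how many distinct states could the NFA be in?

5

Start in {s0}.
Read '0': {s0} → {s0, s2, s3, s5}.
Read '1': {s0, s2, s3, s5} → {s0, s3, s4, s5, s6}.
Read '0': {s0, s3, s4, s5, s6} → {s0, s1, s2, s3, s4, s5, s6}.
Read '0': {s0, s1, s2, s3, s4, s5, s6} → {s0, s1, s2, s3, s4, s5, s6}.
Read '0': {s0, s1, s2, s3, s4, s5, s6} → {s0, s1, s2, s3, s4, s5, s6}.
Read '0': {s0, s1, s2, s3, s4, s5, s6} → {s0, s1, s2, s3, s4, s5, s6}.
Read '1': {s0, s1, s2, s3, s4, s5, s6} → {s0, s1, s3, s4, s5, s6}.
Read '1': {s0, s1, s3, s4, s5, s6} → {s0, s1, s3, s4, s6}.
That set has 5 states.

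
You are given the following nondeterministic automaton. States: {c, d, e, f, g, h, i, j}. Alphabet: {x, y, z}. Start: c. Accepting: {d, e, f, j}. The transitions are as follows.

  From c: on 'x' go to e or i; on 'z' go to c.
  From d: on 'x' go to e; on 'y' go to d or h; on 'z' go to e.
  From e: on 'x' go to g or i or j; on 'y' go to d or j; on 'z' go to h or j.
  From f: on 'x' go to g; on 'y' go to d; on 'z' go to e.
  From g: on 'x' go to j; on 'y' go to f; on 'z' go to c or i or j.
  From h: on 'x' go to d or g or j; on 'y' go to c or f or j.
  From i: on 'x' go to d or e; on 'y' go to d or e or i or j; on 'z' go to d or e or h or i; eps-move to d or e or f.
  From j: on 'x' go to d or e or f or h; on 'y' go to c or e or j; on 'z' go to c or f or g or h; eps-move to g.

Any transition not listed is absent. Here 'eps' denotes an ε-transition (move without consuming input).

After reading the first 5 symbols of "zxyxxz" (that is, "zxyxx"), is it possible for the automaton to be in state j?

Yes

Start in {c}.
Read 'z': {c} → {c}.
Read 'x': {c} → {d, e, f, i}.
Read 'y': {d, e, f, i} → {d, e, f, g, h, i, j}.
Read 'x': {d, e, f, g, h, i, j} → {d, e, f, g, h, i, j}.
Read 'x': {d, e, f, g, h, i, j} → {d, e, f, g, h, i, j}.
State j is in {d, e, f, g, h, i, j}.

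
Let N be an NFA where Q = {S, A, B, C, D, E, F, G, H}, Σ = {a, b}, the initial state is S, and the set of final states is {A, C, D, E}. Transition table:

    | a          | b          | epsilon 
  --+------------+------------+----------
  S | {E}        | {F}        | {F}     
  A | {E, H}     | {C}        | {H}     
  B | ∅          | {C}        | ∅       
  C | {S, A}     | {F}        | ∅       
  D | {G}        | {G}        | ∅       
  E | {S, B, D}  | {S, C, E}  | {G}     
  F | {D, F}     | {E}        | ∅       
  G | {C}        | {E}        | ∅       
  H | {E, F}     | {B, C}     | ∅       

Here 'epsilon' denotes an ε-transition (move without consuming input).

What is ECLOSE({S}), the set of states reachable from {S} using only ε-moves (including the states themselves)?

{S, F}

Begin with {S}.
ε-move S → F; add F.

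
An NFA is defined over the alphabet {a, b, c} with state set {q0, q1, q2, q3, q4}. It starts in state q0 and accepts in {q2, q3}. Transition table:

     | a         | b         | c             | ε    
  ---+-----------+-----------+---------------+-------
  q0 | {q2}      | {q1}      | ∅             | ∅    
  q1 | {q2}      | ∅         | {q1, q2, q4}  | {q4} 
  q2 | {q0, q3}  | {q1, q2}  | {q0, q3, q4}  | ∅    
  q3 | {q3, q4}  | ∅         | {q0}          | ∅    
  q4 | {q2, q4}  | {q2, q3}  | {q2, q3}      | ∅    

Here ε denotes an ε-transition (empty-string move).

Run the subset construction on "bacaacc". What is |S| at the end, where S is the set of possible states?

Start in {q0}.
Read 'b': q0→{q1}; union {q1}; ε-closure = {q1, q4}.
Read 'a': q1→{q2}, q4→{q2, q4}; now {q2, q4}.
Read 'c': q2→{q0, q3, q4}, q4→{q2, q3}; now {q0, q2, q3, q4}.
Read 'a': q0→{q2}, q2→{q0, q3}, q3→{q3, q4}, q4→{q2, q4}; now {q0, q2, q3, q4}.
Read 'a': q0→{q2}, q2→{q0, q3}, q3→{q3, q4}, q4→{q2, q4}; now {q0, q2, q3, q4}.
Read 'c': q0→∅, q2→{q0, q3, q4}, q3→{q0}, q4→{q2, q3}; now {q0, q2, q3, q4}.
Read 'c': q0→∅, q2→{q0, q3, q4}, q3→{q0}, q4→{q2, q3}; now {q0, q2, q3, q4}.
That set has 4 states.

4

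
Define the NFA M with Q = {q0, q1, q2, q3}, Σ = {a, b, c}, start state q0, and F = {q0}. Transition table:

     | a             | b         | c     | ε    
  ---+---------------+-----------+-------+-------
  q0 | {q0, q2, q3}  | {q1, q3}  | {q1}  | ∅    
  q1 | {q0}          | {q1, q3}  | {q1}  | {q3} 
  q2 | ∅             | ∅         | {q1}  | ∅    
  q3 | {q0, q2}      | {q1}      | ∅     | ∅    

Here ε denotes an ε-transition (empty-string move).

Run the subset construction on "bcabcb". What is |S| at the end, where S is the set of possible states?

2

Start in {q0}.
Read 'b': {q0} → {q1, q3}.
Read 'c': {q1, q3} → {q1, q3}.
Read 'a': {q1, q3} → {q0, q2}.
Read 'b': {q0, q2} → {q1, q3}.
Read 'c': {q1, q3} → {q1, q3}.
Read 'b': {q1, q3} → {q1, q3}.
That set has 2 states.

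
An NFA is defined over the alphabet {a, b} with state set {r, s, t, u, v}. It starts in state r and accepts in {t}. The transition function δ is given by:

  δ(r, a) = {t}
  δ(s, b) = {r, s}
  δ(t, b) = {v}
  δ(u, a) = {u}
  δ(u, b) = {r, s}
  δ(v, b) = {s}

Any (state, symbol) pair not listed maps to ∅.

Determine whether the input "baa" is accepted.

Start in {r}.
Read 'b': {r} → ∅.
The set is empty and remains empty for the remaining 2 symbols.
The final set ∅ contains no accepting state.

No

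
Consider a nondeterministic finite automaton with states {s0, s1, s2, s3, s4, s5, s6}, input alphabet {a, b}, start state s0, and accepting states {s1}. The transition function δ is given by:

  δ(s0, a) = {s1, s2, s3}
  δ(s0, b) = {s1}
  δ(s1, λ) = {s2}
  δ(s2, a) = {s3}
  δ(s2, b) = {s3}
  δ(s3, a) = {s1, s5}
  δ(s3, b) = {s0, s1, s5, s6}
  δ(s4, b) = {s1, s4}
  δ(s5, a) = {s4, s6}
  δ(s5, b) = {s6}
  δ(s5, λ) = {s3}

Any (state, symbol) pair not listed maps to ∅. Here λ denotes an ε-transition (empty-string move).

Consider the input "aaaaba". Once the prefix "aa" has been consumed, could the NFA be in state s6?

No

Start in {s0}.
Read 'a': {s0} → {s1, s2, s3}.
Read 'a': {s1, s2, s3} → {s1, s2, s3, s5}.
State s6 is not in {s1, s2, s3, s5}.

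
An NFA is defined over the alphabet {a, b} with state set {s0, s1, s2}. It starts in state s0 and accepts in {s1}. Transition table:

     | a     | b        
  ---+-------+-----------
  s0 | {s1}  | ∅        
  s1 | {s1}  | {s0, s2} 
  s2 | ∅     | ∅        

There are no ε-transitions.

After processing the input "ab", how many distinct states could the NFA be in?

Start in {s0}.
Read 'a': s0→{s1}; now {s1}.
Read 'b': s1→{s0, s2}; now {s0, s2}.
That set has 2 states.

2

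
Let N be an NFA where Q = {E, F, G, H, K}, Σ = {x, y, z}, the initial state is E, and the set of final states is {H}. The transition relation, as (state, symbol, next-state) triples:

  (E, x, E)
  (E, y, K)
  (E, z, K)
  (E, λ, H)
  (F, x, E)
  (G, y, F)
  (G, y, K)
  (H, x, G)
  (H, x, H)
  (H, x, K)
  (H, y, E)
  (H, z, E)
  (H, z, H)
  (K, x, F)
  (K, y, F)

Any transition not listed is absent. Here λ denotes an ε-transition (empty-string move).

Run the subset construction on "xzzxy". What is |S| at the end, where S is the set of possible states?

Start: ε-closure({E}) = {E, H}.
Read 'x': E→{E}, H→{G, H, K}; now {E, G, H, K}.
Read 'z': E→{K}, G→∅, H→{E, H}, K→∅; now {E, H, K}.
Read 'z': E→{K}, H→{E, H}, K→∅; now {E, H, K}.
Read 'x': E→{E}, H→{G, H, K}, K→{F}; now {E, F, G, H, K}.
Read 'y': E→{K}, F→∅, G→{F, K}, H→{E}, K→{F}; union {E, F, K}; ε-closure = {E, F, H, K}.
That set has 4 states.

4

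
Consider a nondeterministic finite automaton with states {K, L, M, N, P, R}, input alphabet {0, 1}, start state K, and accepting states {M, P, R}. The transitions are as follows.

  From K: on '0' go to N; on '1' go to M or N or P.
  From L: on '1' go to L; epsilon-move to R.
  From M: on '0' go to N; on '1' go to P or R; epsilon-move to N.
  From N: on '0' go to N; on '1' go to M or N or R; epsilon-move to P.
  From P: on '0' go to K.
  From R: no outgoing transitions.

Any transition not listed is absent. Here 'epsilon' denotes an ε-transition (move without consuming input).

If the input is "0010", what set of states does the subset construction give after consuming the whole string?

Start in {K}.
Read '0': K→{N}; union {N}; ε-closure = {N, P}.
Read '0': N→{N}, P→{K}; union {K, N}; ε-closure = {K, N, P}.
Read '1': K→{M, N, P}, N→{M, N, R}, P→∅; now {M, N, P, R}.
Read '0': M→{N}, N→{N}, P→{K}, R→∅; union {K, N}; ε-closure = {K, N, P}.

{K, N, P}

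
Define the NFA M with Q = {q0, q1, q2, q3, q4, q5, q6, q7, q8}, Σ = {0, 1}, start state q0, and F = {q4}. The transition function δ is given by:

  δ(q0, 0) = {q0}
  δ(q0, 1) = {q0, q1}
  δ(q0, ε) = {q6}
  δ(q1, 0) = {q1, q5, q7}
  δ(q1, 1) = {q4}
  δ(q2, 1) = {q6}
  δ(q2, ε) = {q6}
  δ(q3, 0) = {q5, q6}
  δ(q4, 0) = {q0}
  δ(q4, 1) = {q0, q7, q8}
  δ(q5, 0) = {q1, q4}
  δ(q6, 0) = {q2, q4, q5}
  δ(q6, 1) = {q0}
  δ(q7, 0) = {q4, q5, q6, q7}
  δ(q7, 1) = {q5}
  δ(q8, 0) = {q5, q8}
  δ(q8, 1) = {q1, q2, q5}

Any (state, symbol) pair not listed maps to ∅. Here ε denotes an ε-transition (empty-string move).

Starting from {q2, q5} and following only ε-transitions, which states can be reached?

Begin with {q2, q5}.
ε-move q2 → q6; add q6.

{q2, q5, q6}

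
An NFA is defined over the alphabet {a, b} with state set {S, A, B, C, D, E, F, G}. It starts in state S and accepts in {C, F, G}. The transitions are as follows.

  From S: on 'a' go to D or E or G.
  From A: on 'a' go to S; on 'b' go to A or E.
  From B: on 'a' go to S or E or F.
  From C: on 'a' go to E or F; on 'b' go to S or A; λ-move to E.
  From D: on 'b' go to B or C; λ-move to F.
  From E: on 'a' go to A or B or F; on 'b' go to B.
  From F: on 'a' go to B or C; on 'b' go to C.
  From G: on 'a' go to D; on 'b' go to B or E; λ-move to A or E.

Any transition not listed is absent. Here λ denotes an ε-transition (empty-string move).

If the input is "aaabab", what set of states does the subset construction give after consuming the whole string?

Start in {S}.
Read 'a': S→{D, E, G}; union {D, E, G}; ε-closure = {A, D, E, F, G}.
Read 'a': A→{S}, D→∅, E→{A, B, F}, F→{B, C}, G→{D}; union {S, A, B, C, D, F}; ε-closure = {S, A, B, C, D, E, F}.
Read 'a': S→{D, E, G}, A→{S}, B→{S, E, F}, C→{E, F}, D→∅, E→{A, B, F}, F→{B, C}; now {S, A, B, C, D, E, F, G}.
Read 'b': S→∅, A→{A, E}, B→∅, C→{S, A}, D→{B, C}, E→{B}, F→{C}, G→{B, E}; now {S, A, B, C, E}.
Read 'a': S→{D, E, G}, A→{S}, B→{S, E, F}, C→{E, F}, E→{A, B, F}; now {S, A, B, D, E, F, G}.
Read 'b': S→∅, A→{A, E}, B→∅, D→{B, C}, E→{B}, F→{C}, G→{B, E}; now {A, B, C, E}.

{A, B, C, E}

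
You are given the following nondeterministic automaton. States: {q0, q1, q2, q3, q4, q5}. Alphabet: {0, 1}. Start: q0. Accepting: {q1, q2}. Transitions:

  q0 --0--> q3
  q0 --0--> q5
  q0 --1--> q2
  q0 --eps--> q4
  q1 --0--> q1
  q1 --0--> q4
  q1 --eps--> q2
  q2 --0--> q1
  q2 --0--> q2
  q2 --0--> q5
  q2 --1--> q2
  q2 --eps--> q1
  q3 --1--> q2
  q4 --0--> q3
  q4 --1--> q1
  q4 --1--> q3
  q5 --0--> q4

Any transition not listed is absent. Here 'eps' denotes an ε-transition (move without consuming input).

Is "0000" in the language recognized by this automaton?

No

Start: ε-closure({q0}) = {q0, q4}.
Read '0': q0→{q3, q5}, q4→{q3}; now {q3, q5}.
Read '0': q3→∅, q5→{q4}; now {q4}.
Read '0': q4→{q3}; now {q3}.
Read '0': q3→∅; now ∅.
The final set ∅ contains no accepting state.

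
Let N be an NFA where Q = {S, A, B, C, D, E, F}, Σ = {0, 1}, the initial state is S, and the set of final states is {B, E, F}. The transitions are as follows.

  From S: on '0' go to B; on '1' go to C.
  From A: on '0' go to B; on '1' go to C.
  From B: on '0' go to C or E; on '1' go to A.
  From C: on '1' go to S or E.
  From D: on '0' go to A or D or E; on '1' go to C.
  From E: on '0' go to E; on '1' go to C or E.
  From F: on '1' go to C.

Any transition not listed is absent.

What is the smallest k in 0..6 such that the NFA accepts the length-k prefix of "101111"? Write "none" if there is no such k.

Start in {S}.
Read '1': {S} → {C}.
Read '0': {C} → ∅.
The set is empty and remains empty for the remaining 4 symbols.
No reachable set along the way intersects F.

none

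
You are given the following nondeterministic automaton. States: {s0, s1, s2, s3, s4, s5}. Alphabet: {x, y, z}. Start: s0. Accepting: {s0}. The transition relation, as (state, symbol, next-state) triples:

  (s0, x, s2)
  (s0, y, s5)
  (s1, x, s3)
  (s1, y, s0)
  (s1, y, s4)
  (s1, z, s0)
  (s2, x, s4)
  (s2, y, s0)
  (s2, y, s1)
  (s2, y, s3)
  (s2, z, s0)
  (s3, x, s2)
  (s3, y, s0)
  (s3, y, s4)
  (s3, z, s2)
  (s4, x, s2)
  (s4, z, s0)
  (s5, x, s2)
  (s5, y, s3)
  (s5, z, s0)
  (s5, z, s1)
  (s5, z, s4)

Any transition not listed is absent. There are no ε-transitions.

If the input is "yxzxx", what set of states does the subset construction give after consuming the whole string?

Start in {s0}.
Read 'y': s0→{s5}; now {s5}.
Read 'x': s5→{s2}; now {s2}.
Read 'z': s2→{s0}; now {s0}.
Read 'x': s0→{s2}; now {s2}.
Read 'x': s2→{s4}; now {s4}.

{s4}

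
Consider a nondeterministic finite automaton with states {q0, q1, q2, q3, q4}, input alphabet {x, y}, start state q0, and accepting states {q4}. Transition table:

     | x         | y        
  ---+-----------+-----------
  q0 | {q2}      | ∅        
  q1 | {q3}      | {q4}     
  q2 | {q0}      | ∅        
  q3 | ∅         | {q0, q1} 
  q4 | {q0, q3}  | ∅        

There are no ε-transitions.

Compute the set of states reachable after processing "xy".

Start in {q0}.
Read 'x': {q0} → {q2}.
Read 'y': {q2} → ∅.

∅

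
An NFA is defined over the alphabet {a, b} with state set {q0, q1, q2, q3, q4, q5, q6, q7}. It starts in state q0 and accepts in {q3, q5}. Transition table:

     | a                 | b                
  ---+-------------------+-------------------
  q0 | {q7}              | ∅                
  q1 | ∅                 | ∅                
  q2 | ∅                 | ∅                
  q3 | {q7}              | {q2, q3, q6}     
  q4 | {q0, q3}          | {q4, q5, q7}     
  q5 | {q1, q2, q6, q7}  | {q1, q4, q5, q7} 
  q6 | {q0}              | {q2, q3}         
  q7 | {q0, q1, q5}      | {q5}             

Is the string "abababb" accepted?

Yes

Start in {q0}.
Read 'a': {q0} → {q7}.
Read 'b': {q7} → {q5}.
Read 'a': {q5} → {q1, q2, q6, q7}.
Read 'b': {q1, q2, q6, q7} → {q2, q3, q5}.
Read 'a': {q2, q3, q5} → {q1, q2, q6, q7}.
Read 'b': {q1, q2, q6, q7} → {q2, q3, q5}.
Read 'b': {q2, q3, q5} → {q1, q2, q3, q4, q5, q6, q7}.
The final set {q1, q2, q3, q4, q5, q6, q7} contains the accepting states q3, q5.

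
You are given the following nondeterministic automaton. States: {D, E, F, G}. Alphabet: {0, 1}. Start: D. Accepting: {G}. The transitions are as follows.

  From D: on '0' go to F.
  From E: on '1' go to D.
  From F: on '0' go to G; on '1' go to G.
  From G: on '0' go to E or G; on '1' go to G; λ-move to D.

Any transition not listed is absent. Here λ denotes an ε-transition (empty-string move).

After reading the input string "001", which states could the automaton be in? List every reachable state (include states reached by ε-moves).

Start in {D}.
Read '0': {D} → {F}.
Read '0': {F} → {D, G}.
Read '1': {D, G} → {D, G}.

{D, G}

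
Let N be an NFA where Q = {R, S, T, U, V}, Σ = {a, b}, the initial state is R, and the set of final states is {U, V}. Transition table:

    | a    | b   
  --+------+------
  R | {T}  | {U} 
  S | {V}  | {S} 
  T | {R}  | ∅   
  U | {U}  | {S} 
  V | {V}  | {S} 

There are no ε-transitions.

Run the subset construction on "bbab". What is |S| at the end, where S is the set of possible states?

1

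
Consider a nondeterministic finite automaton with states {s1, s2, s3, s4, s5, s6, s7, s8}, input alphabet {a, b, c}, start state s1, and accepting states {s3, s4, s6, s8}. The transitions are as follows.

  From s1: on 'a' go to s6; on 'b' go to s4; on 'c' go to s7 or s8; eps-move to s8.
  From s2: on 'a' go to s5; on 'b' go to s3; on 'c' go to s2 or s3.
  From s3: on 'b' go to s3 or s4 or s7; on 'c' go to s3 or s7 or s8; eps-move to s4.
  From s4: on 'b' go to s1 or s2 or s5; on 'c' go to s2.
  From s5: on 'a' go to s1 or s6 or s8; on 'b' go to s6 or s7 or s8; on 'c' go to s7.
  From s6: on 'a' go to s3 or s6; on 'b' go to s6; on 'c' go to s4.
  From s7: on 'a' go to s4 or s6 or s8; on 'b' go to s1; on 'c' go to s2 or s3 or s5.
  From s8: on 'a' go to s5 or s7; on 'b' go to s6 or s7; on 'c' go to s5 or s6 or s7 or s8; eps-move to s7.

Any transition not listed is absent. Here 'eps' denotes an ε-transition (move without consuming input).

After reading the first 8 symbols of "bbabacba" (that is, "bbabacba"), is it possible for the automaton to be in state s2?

Start: ε-closure({s1}) = {s1, s7, s8}.
Read 'b': {s1, s7, s8} → {s1, s4, s6, s7, s8}.
Read 'b': {s1, s4, s6, s7, s8} → {s1, s2, s4, s5, s6, s7, s8}.
Read 'a': {s1, s2, s4, s5, s6, s7, s8} → {s1, s3, s4, s5, s6, s7, s8}.
Read 'b': {s1, s3, s4, s5, s6, s7, s8} → {s1, s2, s3, s4, s5, s6, s7, s8}.
Read 'a': {s1, s2, s3, s4, s5, s6, s7, s8} → {s1, s3, s4, s5, s6, s7, s8}.
Read 'c': {s1, s3, s4, s5, s6, s7, s8} → {s2, s3, s4, s5, s6, s7, s8}.
Read 'b': {s2, s3, s4, s5, s6, s7, s8} → {s1, s2, s3, s4, s5, s6, s7, s8}.
Read 'a': {s1, s2, s3, s4, s5, s6, s7, s8} → {s1, s3, s4, s5, s6, s7, s8}.
State s2 is not in {s1, s3, s4, s5, s6, s7, s8}.

No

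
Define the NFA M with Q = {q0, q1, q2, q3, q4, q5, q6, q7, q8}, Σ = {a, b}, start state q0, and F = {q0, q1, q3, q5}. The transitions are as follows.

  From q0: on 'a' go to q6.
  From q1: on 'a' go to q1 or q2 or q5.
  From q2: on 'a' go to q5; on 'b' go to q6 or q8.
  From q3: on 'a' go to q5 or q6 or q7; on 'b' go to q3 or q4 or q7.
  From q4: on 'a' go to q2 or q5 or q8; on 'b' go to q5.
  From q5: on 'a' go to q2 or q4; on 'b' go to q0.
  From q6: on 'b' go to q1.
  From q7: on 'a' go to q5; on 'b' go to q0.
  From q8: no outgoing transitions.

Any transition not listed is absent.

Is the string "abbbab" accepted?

Start in {q0}.
Read 'a': {q0} → {q6}.
Read 'b': {q6} → {q1}.
Read 'b': {q1} → ∅.
The set is empty and remains empty for the remaining 3 symbols.
The final set ∅ contains no accepting state.

No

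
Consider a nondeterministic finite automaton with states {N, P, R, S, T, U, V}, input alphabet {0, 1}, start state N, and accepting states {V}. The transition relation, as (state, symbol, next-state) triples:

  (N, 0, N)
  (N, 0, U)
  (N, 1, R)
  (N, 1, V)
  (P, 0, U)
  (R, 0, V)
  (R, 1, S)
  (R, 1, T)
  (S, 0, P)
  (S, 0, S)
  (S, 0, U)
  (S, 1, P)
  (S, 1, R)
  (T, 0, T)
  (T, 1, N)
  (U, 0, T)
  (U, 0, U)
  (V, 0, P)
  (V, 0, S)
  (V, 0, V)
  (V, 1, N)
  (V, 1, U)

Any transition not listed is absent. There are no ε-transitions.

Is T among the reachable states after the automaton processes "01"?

No

Start in {N}.
Read '0': {N} → {N, U}.
Read '1': {N, U} → {R, V}.
State T is not in {R, V}.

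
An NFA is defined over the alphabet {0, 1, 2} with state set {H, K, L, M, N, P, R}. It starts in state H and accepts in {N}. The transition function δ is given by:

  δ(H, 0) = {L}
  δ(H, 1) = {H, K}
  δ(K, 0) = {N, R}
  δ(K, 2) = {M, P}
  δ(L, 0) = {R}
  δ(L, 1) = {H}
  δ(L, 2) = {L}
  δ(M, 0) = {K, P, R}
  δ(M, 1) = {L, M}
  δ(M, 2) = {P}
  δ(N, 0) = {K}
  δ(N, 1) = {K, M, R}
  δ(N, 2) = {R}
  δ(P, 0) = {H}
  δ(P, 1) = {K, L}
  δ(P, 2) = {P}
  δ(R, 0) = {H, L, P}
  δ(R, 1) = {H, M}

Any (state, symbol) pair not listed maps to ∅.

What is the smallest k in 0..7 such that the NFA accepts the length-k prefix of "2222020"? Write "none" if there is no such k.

Start in {H}.
Read '2': {H} → ∅.
The set is empty and remains empty for the remaining 6 symbols.
No reachable set along the way intersects F.

none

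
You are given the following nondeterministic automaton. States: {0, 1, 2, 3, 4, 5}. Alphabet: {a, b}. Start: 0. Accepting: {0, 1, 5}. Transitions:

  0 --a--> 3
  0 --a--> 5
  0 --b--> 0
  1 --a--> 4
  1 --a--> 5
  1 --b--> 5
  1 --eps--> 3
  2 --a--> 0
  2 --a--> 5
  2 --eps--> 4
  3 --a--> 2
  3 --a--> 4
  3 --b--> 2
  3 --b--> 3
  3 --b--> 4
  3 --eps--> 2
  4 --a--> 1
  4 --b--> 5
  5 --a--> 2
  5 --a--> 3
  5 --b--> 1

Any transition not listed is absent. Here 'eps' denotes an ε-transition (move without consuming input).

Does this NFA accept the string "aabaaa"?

Start in {0}.
Read 'a': 0→{3, 5}; union {3, 5}; ε-closure = {2, 3, 4, 5}.
Read 'a': 2→{0, 5}, 3→{2, 4}, 4→{1}, 5→{2, 3}; now {0, 1, 2, 3, 4, 5}.
Read 'b': 0→{0}, 1→{5}, 2→∅, 3→{2, 3, 4}, 4→{5}, 5→{1}; now {0, 1, 2, 3, 4, 5}.
Read 'a': 0→{3, 5}, 1→{4, 5}, 2→{0, 5}, 3→{2, 4}, 4→{1}, 5→{2, 3}; now {0, 1, 2, 3, 4, 5}.
Read 'a': 0→{3, 5}, 1→{4, 5}, 2→{0, 5}, 3→{2, 4}, 4→{1}, 5→{2, 3}; now {0, 1, 2, 3, 4, 5}.
Read 'a': 0→{3, 5}, 1→{4, 5}, 2→{0, 5}, 3→{2, 4}, 4→{1}, 5→{2, 3}; now {0, 1, 2, 3, 4, 5}.
The final set {0, 1, 2, 3, 4, 5} contains the accepting states 0, 1, 5.

Yes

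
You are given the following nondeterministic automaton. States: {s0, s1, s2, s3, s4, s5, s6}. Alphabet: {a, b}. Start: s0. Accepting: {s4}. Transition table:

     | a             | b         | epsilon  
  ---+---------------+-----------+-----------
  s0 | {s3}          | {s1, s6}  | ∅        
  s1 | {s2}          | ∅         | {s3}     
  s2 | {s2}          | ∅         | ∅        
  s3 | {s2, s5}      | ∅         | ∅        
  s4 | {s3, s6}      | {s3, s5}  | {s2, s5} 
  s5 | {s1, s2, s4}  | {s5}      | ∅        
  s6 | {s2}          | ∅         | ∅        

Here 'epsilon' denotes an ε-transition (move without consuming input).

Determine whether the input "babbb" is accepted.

Start in {s0}.
Read 'b': {s0} → {s1, s3, s6}.
Read 'a': {s1, s3, s6} → {s2, s5}.
Read 'b': {s2, s5} → {s5}.
Read 'b': {s5} → {s5}.
Read 'b': {s5} → {s5}.
The final set {s5} contains no accepting state.

No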